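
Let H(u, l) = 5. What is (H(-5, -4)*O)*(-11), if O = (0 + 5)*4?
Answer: -1100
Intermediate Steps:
O = 20 (O = 5*4 = 20)
(H(-5, -4)*O)*(-11) = (5*20)*(-11) = 100*(-11) = -1100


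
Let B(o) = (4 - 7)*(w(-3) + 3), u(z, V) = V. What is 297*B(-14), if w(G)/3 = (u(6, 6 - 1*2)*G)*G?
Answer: -98901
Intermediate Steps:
w(G) = 12*G**2 (w(G) = 3*(((6 - 1*2)*G)*G) = 3*(((6 - 2)*G)*G) = 3*((4*G)*G) = 3*(4*G**2) = 12*G**2)
B(o) = -333 (B(o) = (4 - 7)*(12*(-3)**2 + 3) = -3*(12*9 + 3) = -3*(108 + 3) = -3*111 = -333)
297*B(-14) = 297*(-333) = -98901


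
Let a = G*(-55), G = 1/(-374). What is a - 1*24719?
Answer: -840441/34 ≈ -24719.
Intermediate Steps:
G = -1/374 ≈ -0.0026738
a = 5/34 (a = -1/374*(-55) = 5/34 ≈ 0.14706)
a - 1*24719 = 5/34 - 1*24719 = 5/34 - 24719 = -840441/34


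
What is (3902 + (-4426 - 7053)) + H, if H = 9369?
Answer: 1792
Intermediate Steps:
(3902 + (-4426 - 7053)) + H = (3902 + (-4426 - 7053)) + 9369 = (3902 - 11479) + 9369 = -7577 + 9369 = 1792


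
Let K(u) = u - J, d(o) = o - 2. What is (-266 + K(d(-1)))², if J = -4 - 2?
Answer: 69169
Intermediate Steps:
d(o) = -2 + o
J = -6
K(u) = 6 + u (K(u) = u - 1*(-6) = u + 6 = 6 + u)
(-266 + K(d(-1)))² = (-266 + (6 + (-2 - 1)))² = (-266 + (6 - 3))² = (-266 + 3)² = (-263)² = 69169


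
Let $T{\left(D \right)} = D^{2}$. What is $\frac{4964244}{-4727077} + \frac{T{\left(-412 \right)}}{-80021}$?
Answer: $- \frac{1199636727412}{378265428617} \approx -3.1714$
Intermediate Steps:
$\frac{4964244}{-4727077} + \frac{T{\left(-412 \right)}}{-80021} = \frac{4964244}{-4727077} + \frac{\left(-412\right)^{2}}{-80021} = 4964244 \left(- \frac{1}{4727077}\right) + 169744 \left(- \frac{1}{80021}\right) = - \frac{4964244}{4727077} - \frac{169744}{80021} = - \frac{1199636727412}{378265428617}$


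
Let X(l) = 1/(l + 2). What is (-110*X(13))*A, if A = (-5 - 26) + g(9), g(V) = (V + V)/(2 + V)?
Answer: 646/3 ≈ 215.33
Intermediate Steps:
g(V) = 2*V/(2 + V) (g(V) = (2*V)/(2 + V) = 2*V/(2 + V))
X(l) = 1/(2 + l)
A = -323/11 (A = (-5 - 26) + 2*9/(2 + 9) = -31 + 2*9/11 = -31 + 2*9*(1/11) = -31 + 18/11 = -323/11 ≈ -29.364)
(-110*X(13))*A = -110/(2 + 13)*(-323/11) = -110/15*(-323/11) = -110*1/15*(-323/11) = -22/3*(-323/11) = 646/3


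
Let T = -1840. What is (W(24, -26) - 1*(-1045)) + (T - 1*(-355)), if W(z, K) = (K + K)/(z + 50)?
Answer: -16306/37 ≈ -440.70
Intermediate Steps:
W(z, K) = 2*K/(50 + z) (W(z, K) = (2*K)/(50 + z) = 2*K/(50 + z))
(W(24, -26) - 1*(-1045)) + (T - 1*(-355)) = (2*(-26)/(50 + 24) - 1*(-1045)) + (-1840 - 1*(-355)) = (2*(-26)/74 + 1045) + (-1840 + 355) = (2*(-26)*(1/74) + 1045) - 1485 = (-26/37 + 1045) - 1485 = 38639/37 - 1485 = -16306/37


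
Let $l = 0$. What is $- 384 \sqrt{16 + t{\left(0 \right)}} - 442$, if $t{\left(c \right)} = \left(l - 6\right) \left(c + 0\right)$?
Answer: $-1978$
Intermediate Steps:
$t{\left(c \right)} = - 6 c$ ($t{\left(c \right)} = \left(0 - 6\right) \left(c + 0\right) = - 6 c$)
$- 384 \sqrt{16 + t{\left(0 \right)}} - 442 = - 384 \sqrt{16 - 0} - 442 = - 384 \sqrt{16 + 0} - 442 = - 384 \sqrt{16} - 442 = \left(-384\right) 4 - 442 = -1536 - 442 = -1978$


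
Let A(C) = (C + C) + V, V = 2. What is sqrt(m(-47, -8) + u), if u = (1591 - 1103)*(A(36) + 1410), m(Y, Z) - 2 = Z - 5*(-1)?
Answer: sqrt(724191) ≈ 850.99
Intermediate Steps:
m(Y, Z) = 7 + Z (m(Y, Z) = 2 + (Z - 5*(-1)) = 2 + (Z + 5) = 2 + (5 + Z) = 7 + Z)
A(C) = 2 + 2*C (A(C) = (C + C) + 2 = 2*C + 2 = 2 + 2*C)
u = 724192 (u = (1591 - 1103)*((2 + 2*36) + 1410) = 488*((2 + 72) + 1410) = 488*(74 + 1410) = 488*1484 = 724192)
sqrt(m(-47, -8) + u) = sqrt((7 - 8) + 724192) = sqrt(-1 + 724192) = sqrt(724191)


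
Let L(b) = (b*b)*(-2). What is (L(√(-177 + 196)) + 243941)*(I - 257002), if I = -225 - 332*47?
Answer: -66544299393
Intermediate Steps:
I = -15829 (I = -225 - 15604 = -15829)
L(b) = -2*b² (L(b) = b²*(-2) = -2*b²)
(L(√(-177 + 196)) + 243941)*(I - 257002) = (-2*(√(-177 + 196))² + 243941)*(-15829 - 257002) = (-2*(√19)² + 243941)*(-272831) = (-2*19 + 243941)*(-272831) = (-38 + 243941)*(-272831) = 243903*(-272831) = -66544299393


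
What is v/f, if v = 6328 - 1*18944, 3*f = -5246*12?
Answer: 1577/2623 ≈ 0.60122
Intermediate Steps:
f = -20984 (f = (-5246*12)/3 = (1/3)*(-62952) = -20984)
v = -12616 (v = 6328 - 18944 = -12616)
v/f = -12616/(-20984) = -12616*(-1/20984) = 1577/2623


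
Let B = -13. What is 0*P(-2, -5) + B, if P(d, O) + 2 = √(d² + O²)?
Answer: -13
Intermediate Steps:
P(d, O) = -2 + √(O² + d²) (P(d, O) = -2 + √(d² + O²) = -2 + √(O² + d²))
0*P(-2, -5) + B = 0*(-2 + √((-5)² + (-2)²)) - 13 = 0*(-2 + √(25 + 4)) - 13 = 0*(-2 + √29) - 13 = 0 - 13 = -13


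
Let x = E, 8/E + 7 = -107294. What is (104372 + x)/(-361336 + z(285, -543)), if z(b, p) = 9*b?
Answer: -11199219964/38496487071 ≈ -0.29092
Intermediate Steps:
E = -8/107301 (E = 8/(-7 - 107294) = 8/(-107301) = 8*(-1/107301) = -8/107301 ≈ -7.4557e-5)
x = -8/107301 ≈ -7.4557e-5
(104372 + x)/(-361336 + z(285, -543)) = (104372 - 8/107301)/(-361336 + 9*285) = 11199219964/(107301*(-361336 + 2565)) = (11199219964/107301)/(-358771) = (11199219964/107301)*(-1/358771) = -11199219964/38496487071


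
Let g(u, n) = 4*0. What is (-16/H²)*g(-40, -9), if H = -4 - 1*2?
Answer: 0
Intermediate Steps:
g(u, n) = 0
H = -6 (H = -4 - 2 = -6)
(-16/H²)*g(-40, -9) = -16/((-6)²)*0 = -16/36*0 = -16*1/36*0 = -4/9*0 = 0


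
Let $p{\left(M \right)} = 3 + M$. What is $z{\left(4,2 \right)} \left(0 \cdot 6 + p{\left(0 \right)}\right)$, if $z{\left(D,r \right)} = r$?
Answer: $6$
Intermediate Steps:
$z{\left(4,2 \right)} \left(0 \cdot 6 + p{\left(0 \right)}\right) = 2 \left(0 \cdot 6 + \left(3 + 0\right)\right) = 2 \left(0 + 3\right) = 2 \cdot 3 = 6$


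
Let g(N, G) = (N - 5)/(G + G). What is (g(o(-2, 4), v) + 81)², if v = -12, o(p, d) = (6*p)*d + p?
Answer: 3996001/576 ≈ 6937.5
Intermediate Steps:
o(p, d) = p + 6*d*p (o(p, d) = 6*d*p + p = p + 6*d*p)
g(N, G) = (-5 + N)/(2*G) (g(N, G) = (-5 + N)/((2*G)) = (-5 + N)*(1/(2*G)) = (-5 + N)/(2*G))
(g(o(-2, 4), v) + 81)² = ((½)*(-5 - 2*(1 + 6*4))/(-12) + 81)² = ((½)*(-1/12)*(-5 - 2*(1 + 24)) + 81)² = ((½)*(-1/12)*(-5 - 2*25) + 81)² = ((½)*(-1/12)*(-5 - 50) + 81)² = ((½)*(-1/12)*(-55) + 81)² = (55/24 + 81)² = (1999/24)² = 3996001/576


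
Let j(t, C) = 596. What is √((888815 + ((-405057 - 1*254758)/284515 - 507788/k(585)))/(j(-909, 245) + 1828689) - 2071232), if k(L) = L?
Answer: I*√34134294650938689480369460526162/4059580369845 ≈ 1439.2*I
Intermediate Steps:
√((888815 + ((-405057 - 1*254758)/284515 - 507788/k(585)))/(j(-909, 245) + 1828689) - 2071232) = √((888815 + ((-405057 - 1*254758)/284515 - 507788/585))/(596 + 1828689) - 2071232) = √((888815 + ((-405057 - 254758)*(1/284515) - 507788*1/585))/1829285 - 2071232) = √((888815 + (-659815*1/284515 - 507788/585))*(1/1829285) - 2071232) = √((888815 + (-131963/56903 - 507788/585))*(1/1829285) - 2071232) = √((888815 - 28971858919/33288255)*(1/1829285) - 2071232) = √((29558128508906/33288255)*(1/1829285) - 2071232) = √(29558128508906/60893705547675 - 2071232) = √(-126124961970793476694/60893705547675) = I*√34134294650938689480369460526162/4059580369845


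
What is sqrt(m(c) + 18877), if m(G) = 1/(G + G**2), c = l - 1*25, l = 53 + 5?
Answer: sqrt(23763954390)/1122 ≈ 137.39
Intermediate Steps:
l = 58
c = 33 (c = 58 - 1*25 = 58 - 25 = 33)
sqrt(m(c) + 18877) = sqrt(1/(33*(1 + 33)) + 18877) = sqrt((1/33)/34 + 18877) = sqrt((1/33)*(1/34) + 18877) = sqrt(1/1122 + 18877) = sqrt(21179995/1122) = sqrt(23763954390)/1122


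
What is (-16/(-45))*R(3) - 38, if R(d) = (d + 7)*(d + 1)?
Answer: -214/9 ≈ -23.778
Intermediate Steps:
R(d) = (1 + d)*(7 + d) (R(d) = (7 + d)*(1 + d) = (1 + d)*(7 + d))
(-16/(-45))*R(3) - 38 = (-16/(-45))*(7 + 3**2 + 8*3) - 38 = (-16*(-1/45))*(7 + 9 + 24) - 38 = (16/45)*40 - 38 = 128/9 - 38 = -214/9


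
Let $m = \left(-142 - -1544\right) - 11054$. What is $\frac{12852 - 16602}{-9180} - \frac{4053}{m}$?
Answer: $\frac{1223359}{1476756} \approx 0.82841$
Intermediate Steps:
$m = -9652$ ($m = \left(-142 + 1544\right) - 11054 = 1402 - 11054 = -9652$)
$\frac{12852 - 16602}{-9180} - \frac{4053}{m} = \frac{12852 - 16602}{-9180} - \frac{4053}{-9652} = \left(12852 - 16602\right) \left(- \frac{1}{9180}\right) - - \frac{4053}{9652} = \left(-3750\right) \left(- \frac{1}{9180}\right) + \frac{4053}{9652} = \frac{125}{306} + \frac{4053}{9652} = \frac{1223359}{1476756}$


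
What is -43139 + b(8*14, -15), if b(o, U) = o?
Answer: -43027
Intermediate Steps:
-43139 + b(8*14, -15) = -43139 + 8*14 = -43139 + 112 = -43027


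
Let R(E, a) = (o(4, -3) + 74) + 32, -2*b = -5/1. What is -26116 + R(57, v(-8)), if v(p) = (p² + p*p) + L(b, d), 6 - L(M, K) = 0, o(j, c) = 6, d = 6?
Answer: -26004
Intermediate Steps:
b = 5/2 (b = -(-5)/(2*1) = -(-5)/2 = -½*(-5) = 5/2 ≈ 2.5000)
L(M, K) = 6 (L(M, K) = 6 - 1*0 = 6 + 0 = 6)
v(p) = 6 + 2*p² (v(p) = (p² + p*p) + 6 = (p² + p²) + 6 = 2*p² + 6 = 6 + 2*p²)
R(E, a) = 112 (R(E, a) = (6 + 74) + 32 = 80 + 32 = 112)
-26116 + R(57, v(-8)) = -26116 + 112 = -26004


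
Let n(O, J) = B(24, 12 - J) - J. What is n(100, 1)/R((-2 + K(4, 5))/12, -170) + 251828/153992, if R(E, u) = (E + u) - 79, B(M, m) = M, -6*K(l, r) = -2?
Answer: 532784989/345288562 ≈ 1.5430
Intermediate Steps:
K(l, r) = ⅓ (K(l, r) = -⅙*(-2) = ⅓)
n(O, J) = 24 - J
R(E, u) = -79 + E + u
n(100, 1)/R((-2 + K(4, 5))/12, -170) + 251828/153992 = (24 - 1*1)/(-79 + (-2 + ⅓)/12 - 170) + 251828/153992 = (24 - 1)/(-79 - 5/3*1/12 - 170) + 251828*(1/153992) = 23/(-79 - 5/36 - 170) + 62957/38498 = 23/(-8969/36) + 62957/38498 = 23*(-36/8969) + 62957/38498 = -828/8969 + 62957/38498 = 532784989/345288562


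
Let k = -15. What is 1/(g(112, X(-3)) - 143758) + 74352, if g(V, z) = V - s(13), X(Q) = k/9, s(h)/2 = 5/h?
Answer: 138845519603/1867408 ≈ 74352.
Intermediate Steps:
s(h) = 10/h (s(h) = 2*(5/h) = 10/h)
X(Q) = -5/3 (X(Q) = -15/9 = -15*⅑ = -5/3)
g(V, z) = -10/13 + V (g(V, z) = V - 10/13 = -10/13 + V)
1/(g(112, X(-3)) - 143758) + 74352 = 1/((-10/13 + 112) - 143758) + 74352 = 1/(1446/13 - 143758) + 74352 = 1/(-1867408/13) + 74352 = -13/1867408 + 74352 = 138845519603/1867408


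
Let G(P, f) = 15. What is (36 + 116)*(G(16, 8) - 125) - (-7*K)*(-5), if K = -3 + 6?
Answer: -16825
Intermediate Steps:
K = 3
(36 + 116)*(G(16, 8) - 125) - (-7*K)*(-5) = (36 + 116)*(15 - 125) - (-7*3)*(-5) = 152*(-110) - (-21)*(-5) = -16720 - 1*105 = -16720 - 105 = -16825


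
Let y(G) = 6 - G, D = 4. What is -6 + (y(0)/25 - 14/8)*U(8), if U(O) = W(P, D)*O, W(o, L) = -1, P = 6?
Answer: 152/25 ≈ 6.0800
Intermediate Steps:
U(O) = -O
-6 + (y(0)/25 - 14/8)*U(8) = -6 + ((6 - 1*0)/25 - 14/8)*(-1*8) = -6 + ((6 + 0)*(1/25) - 14*⅛)*(-8) = -6 + (6*(1/25) - 7/4)*(-8) = -6 + (6/25 - 7/4)*(-8) = -6 - 151/100*(-8) = -6 + 302/25 = 152/25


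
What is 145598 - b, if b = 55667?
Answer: 89931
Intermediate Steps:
145598 - b = 145598 - 1*55667 = 145598 - 55667 = 89931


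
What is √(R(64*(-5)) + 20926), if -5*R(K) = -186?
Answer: 4*√32755/5 ≈ 144.79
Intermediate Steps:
R(K) = 186/5 (R(K) = -⅕*(-186) = 186/5)
√(R(64*(-5)) + 20926) = √(186/5 + 20926) = √(104816/5) = 4*√32755/5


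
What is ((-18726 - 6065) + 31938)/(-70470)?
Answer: -7147/70470 ≈ -0.10142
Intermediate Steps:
((-18726 - 6065) + 31938)/(-70470) = (-24791 + 31938)*(-1/70470) = 7147*(-1/70470) = -7147/70470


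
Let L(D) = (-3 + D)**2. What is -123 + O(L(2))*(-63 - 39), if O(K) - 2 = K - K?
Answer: -327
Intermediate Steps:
O(K) = 2 (O(K) = 2 + (K - K) = 2 + 0 = 2)
-123 + O(L(2))*(-63 - 39) = -123 + 2*(-63 - 39) = -123 + 2*(-102) = -123 - 204 = -327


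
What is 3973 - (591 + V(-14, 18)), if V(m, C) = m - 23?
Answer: 3419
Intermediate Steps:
V(m, C) = -23 + m
3973 - (591 + V(-14, 18)) = 3973 - (591 + (-23 - 14)) = 3973 - (591 - 37) = 3973 - 1*554 = 3973 - 554 = 3419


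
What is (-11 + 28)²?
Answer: 289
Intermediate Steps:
(-11 + 28)² = 17² = 289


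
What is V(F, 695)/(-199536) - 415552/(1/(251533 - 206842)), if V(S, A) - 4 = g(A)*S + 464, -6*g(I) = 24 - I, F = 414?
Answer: -1235223246956773/66512 ≈ -1.8571e+10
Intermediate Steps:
g(I) = -4 + I/6 (g(I) = -(24 - I)/6 = -4 + I/6)
V(S, A) = 468 + S*(-4 + A/6) (V(S, A) = 4 + ((-4 + A/6)*S + 464) = 4 + (S*(-4 + A/6) + 464) = 4 + (464 + S*(-4 + A/6)) = 468 + S*(-4 + A/6))
V(F, 695)/(-199536) - 415552/(1/(251533 - 206842)) = (468 + (1/6)*414*(-24 + 695))/(-199536) - 415552/(1/(251533 - 206842)) = (468 + (1/6)*414*671)*(-1/199536) - 415552/(1/44691) = (468 + 46299)*(-1/199536) - 415552/1/44691 = 46767*(-1/199536) - 415552*44691 = -15589/66512 - 18571434432 = -1235223246956773/66512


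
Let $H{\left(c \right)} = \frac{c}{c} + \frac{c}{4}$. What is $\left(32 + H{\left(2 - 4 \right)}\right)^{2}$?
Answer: $\frac{4225}{4} \approx 1056.3$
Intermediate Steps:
$H{\left(c \right)} = 1 + \frac{c}{4}$ ($H{\left(c \right)} = 1 + c \frac{1}{4} = 1 + \frac{c}{4}$)
$\left(32 + H{\left(2 - 4 \right)}\right)^{2} = \left(32 + \left(1 + \frac{2 - 4}{4}\right)\right)^{2} = \left(32 + \left(1 + \frac{1}{4} \left(-2\right)\right)\right)^{2} = \left(32 + \left(1 - \frac{1}{2}\right)\right)^{2} = \left(32 + \frac{1}{2}\right)^{2} = \left(\frac{65}{2}\right)^{2} = \frac{4225}{4}$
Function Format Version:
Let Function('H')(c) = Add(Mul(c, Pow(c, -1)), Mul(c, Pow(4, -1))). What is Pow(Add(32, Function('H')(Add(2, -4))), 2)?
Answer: Rational(4225, 4) ≈ 1056.3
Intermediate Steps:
Function('H')(c) = Add(1, Mul(Rational(1, 4), c)) (Function('H')(c) = Add(1, Mul(c, Rational(1, 4))) = Add(1, Mul(Rational(1, 4), c)))
Pow(Add(32, Function('H')(Add(2, -4))), 2) = Pow(Add(32, Add(1, Mul(Rational(1, 4), Add(2, -4)))), 2) = Pow(Add(32, Add(1, Mul(Rational(1, 4), -2))), 2) = Pow(Add(32, Add(1, Rational(-1, 2))), 2) = Pow(Add(32, Rational(1, 2)), 2) = Pow(Rational(65, 2), 2) = Rational(4225, 4)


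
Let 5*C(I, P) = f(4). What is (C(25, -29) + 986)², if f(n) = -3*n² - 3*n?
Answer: 948676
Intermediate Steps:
f(n) = -3*n - 3*n²
C(I, P) = -12 (C(I, P) = (-3*4*(1 + 4))/5 = (-3*4*5)/5 = (⅕)*(-60) = -12)
(C(25, -29) + 986)² = (-12 + 986)² = 974² = 948676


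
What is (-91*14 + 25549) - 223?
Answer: 24052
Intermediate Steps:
(-91*14 + 25549) - 223 = (-1274 + 25549) - 223 = 24275 - 223 = 24052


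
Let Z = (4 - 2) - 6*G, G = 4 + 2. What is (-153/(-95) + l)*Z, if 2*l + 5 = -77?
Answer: 127228/95 ≈ 1339.2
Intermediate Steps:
l = -41 (l = -5/2 + (1/2)*(-77) = -5/2 - 77/2 = -41)
G = 6
Z = -34 (Z = (4 - 2) - 6*6 = 2 - 36 = -34)
(-153/(-95) + l)*Z = (-153/(-95) - 41)*(-34) = (-153*(-1)/95 - 41)*(-34) = (-1*(-153/95) - 41)*(-34) = (153/95 - 41)*(-34) = -3742/95*(-34) = 127228/95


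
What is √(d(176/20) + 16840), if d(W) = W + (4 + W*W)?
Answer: 2*√105814/5 ≈ 130.12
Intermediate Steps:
d(W) = 4 + W + W² (d(W) = W + (4 + W²) = 4 + W + W²)
√(d(176/20) + 16840) = √((4 + 176/20 + (176/20)²) + 16840) = √((4 + 176*(1/20) + (176*(1/20))²) + 16840) = √((4 + 44/5 + (44/5)²) + 16840) = √((4 + 44/5 + 1936/25) + 16840) = √(2256/25 + 16840) = √(423256/25) = 2*√105814/5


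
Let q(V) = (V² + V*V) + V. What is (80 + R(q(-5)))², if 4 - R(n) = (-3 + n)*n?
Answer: 3261636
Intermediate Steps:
q(V) = V + 2*V² (q(V) = (V² + V²) + V = 2*V² + V = V + 2*V²)
R(n) = 4 - n*(-3 + n) (R(n) = 4 - (-3 + n)*n = 4 - n*(-3 + n))
(80 + R(q(-5)))² = (80 + (4 - (-5*(1 + 2*(-5)))² + 3*(-5*(1 + 2*(-5)))))² = (80 + (4 - (-5*(1 - 10))² + 3*(-5*(1 - 10))))² = (80 + (4 - (-5*(-9))² + 3*(-5*(-9))))² = (80 + (4 - 1*45² + 3*45))² = (80 + (4 - 1*2025 + 135))² = (80 + (4 - 2025 + 135))² = (80 - 1886)² = (-1806)² = 3261636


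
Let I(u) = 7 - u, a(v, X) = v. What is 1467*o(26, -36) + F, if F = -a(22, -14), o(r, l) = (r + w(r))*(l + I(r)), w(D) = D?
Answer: -4195642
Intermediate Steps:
o(r, l) = 2*r*(7 + l - r) (o(r, l) = (r + r)*(l + (7 - r)) = (2*r)*(7 + l - r) = 2*r*(7 + l - r))
F = -22 (F = -1*22 = -22)
1467*o(26, -36) + F = 1467*(2*26*(7 - 36 - 1*26)) - 22 = 1467*(2*26*(7 - 36 - 26)) - 22 = 1467*(2*26*(-55)) - 22 = 1467*(-2860) - 22 = -4195620 - 22 = -4195642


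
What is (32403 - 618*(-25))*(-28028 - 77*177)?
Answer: -1993412421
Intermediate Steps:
(32403 - 618*(-25))*(-28028 - 77*177) = (32403 + 15450)*(-28028 - 13629) = 47853*(-41657) = -1993412421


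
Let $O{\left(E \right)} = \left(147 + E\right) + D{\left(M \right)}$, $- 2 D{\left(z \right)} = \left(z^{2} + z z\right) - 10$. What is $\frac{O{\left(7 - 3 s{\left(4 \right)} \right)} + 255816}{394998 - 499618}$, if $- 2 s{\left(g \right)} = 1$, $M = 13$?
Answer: $- \frac{102323}{41848} \approx -2.4451$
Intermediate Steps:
$s{\left(g \right)} = - \frac{1}{2}$ ($s{\left(g \right)} = \left(- \frac{1}{2}\right) 1 = - \frac{1}{2}$)
$D{\left(z \right)} = 5 - z^{2}$ ($D{\left(z \right)} = - \frac{\left(z^{2} + z z\right) - 10}{2} = - \frac{\left(z^{2} + z^{2}\right) - 10}{2} = - \frac{2 z^{2} - 10}{2} = - \frac{-10 + 2 z^{2}}{2} = 5 - z^{2}$)
$O{\left(E \right)} = -17 + E$ ($O{\left(E \right)} = \left(147 + E\right) + \left(5 - 13^{2}\right) = \left(147 + E\right) + \left(5 - 169\right) = \left(147 + E\right) - 164 = -17 + E$)
$\frac{O{\left(7 - 3 s{\left(4 \right)} \right)} + 255816}{394998 - 499618} = \frac{\left(-17 + \left(7 - - \frac{3}{2}\right)\right) + 255816}{394998 - 499618} = \frac{\left(-17 + \left(7 + \frac{3}{2}\right)\right) + 255816}{-104620} = \left(\left(-17 + \frac{17}{2}\right) + 255816\right) \left(- \frac{1}{104620}\right) = \left(- \frac{17}{2} + 255816\right) \left(- \frac{1}{104620}\right) = \frac{511615}{2} \left(- \frac{1}{104620}\right) = - \frac{102323}{41848}$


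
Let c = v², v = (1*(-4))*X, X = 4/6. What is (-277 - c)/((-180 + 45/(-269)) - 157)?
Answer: 687833/816282 ≈ 0.84264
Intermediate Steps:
X = ⅔ (X = 4*(⅙) = ⅔ ≈ 0.66667)
v = -8/3 (v = (1*(-4))*(⅔) = -4*⅔ = -8/3 ≈ -2.6667)
c = 64/9 (c = (-8/3)² = 64/9 ≈ 7.1111)
(-277 - c)/((-180 + 45/(-269)) - 157) = (-277 - 1*64/9)/((-180 + 45/(-269)) - 157) = (-277 - 64/9)/((-180 + 45*(-1/269)) - 157) = -2557/(9*((-180 - 45/269) - 157)) = -2557/(9*(-48465/269 - 157)) = -2557/(9*(-90698/269)) = -2557/9*(-269/90698) = 687833/816282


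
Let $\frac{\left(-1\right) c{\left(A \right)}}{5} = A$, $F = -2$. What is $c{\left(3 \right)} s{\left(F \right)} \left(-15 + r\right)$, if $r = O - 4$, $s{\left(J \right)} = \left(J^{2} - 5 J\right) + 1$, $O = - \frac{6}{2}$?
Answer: $4950$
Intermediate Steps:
$O = -3$ ($O = \left(-6\right) \frac{1}{2} = -3$)
$s{\left(J \right)} = 1 + J^{2} - 5 J$
$c{\left(A \right)} = - 5 A$
$r = -7$ ($r = -3 - 4 = -7$)
$c{\left(3 \right)} s{\left(F \right)} \left(-15 + r\right) = \left(-5\right) 3 \left(1 + \left(-2\right)^{2} - -10\right) \left(-15 - 7\right) = - 15 \left(1 + 4 + 10\right) \left(-22\right) = \left(-15\right) 15 \left(-22\right) = \left(-225\right) \left(-22\right) = 4950$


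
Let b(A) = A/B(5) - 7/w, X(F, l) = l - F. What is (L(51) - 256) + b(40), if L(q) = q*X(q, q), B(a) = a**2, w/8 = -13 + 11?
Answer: -20317/80 ≈ -253.96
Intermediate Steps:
w = -16 (w = 8*(-13 + 11) = 8*(-2) = -16)
b(A) = 7/16 + A/25 (b(A) = A/(5**2) - 7/(-16) = A/25 - 7*(-1/16) = A*(1/25) + 7/16 = A/25 + 7/16 = 7/16 + A/25)
L(q) = 0 (L(q) = q*(q - q) = q*0 = 0)
(L(51) - 256) + b(40) = (0 - 256) + (7/16 + (1/25)*40) = -256 + (7/16 + 8/5) = -256 + 163/80 = -20317/80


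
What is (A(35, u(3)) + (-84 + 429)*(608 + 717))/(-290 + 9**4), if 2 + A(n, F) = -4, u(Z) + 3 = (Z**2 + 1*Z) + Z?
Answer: 457119/6271 ≈ 72.894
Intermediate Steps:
u(Z) = -3 + Z**2 + 2*Z (u(Z) = -3 + ((Z**2 + 1*Z) + Z) = -3 + ((Z**2 + Z) + Z) = -3 + ((Z + Z**2) + Z) = -3 + (Z**2 + 2*Z) = -3 + Z**2 + 2*Z)
A(n, F) = -6 (A(n, F) = -2 - 4 = -6)
(A(35, u(3)) + (-84 + 429)*(608 + 717))/(-290 + 9**4) = (-6 + (-84 + 429)*(608 + 717))/(-290 + 9**4) = (-6 + 345*1325)/(-290 + 6561) = (-6 + 457125)/6271 = 457119*(1/6271) = 457119/6271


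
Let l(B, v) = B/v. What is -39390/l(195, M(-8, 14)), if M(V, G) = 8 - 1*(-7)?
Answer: -3030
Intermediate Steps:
M(V, G) = 15 (M(V, G) = 8 + 7 = 15)
-39390/l(195, M(-8, 14)) = -39390/(195/15) = -39390/(195*(1/15)) = -39390/13 = -39390*1/13 = -3030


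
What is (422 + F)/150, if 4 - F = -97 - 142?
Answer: 133/30 ≈ 4.4333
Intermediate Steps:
F = 243 (F = 4 - (-97 - 142) = 4 - 1*(-239) = 4 + 239 = 243)
(422 + F)/150 = (422 + 243)/150 = 665*(1/150) = 133/30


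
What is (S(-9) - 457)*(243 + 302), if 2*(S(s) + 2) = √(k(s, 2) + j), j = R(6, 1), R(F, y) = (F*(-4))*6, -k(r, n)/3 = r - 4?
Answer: -250155 + 545*I*√105/2 ≈ -2.5016e+5 + 2792.3*I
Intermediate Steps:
k(r, n) = 12 - 3*r (k(r, n) = -3*(r - 4) = -3*(-4 + r) = 12 - 3*r)
R(F, y) = -24*F (R(F, y) = -4*F*6 = -24*F)
j = -144 (j = -24*6 = -144)
S(s) = -2 + √(-132 - 3*s)/2 (S(s) = -2 + √((12 - 3*s) - 144)/2 = -2 + √(-132 - 3*s)/2)
(S(-9) - 457)*(243 + 302) = ((-2 + √(-132 - 3*(-9))/2) - 457)*(243 + 302) = ((-2 + √(-132 + 27)/2) - 457)*545 = ((-2 + √(-105)/2) - 457)*545 = ((-2 + (I*√105)/2) - 457)*545 = ((-2 + I*√105/2) - 457)*545 = (-459 + I*√105/2)*545 = -250155 + 545*I*√105/2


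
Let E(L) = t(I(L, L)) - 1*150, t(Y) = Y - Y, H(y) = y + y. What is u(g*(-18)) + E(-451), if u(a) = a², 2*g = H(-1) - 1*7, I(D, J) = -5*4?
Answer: 6411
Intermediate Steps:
H(y) = 2*y
I(D, J) = -20
g = -9/2 (g = (2*(-1) - 1*7)/2 = (-2 - 7)/2 = (½)*(-9) = -9/2 ≈ -4.5000)
t(Y) = 0
E(L) = -150 (E(L) = 0 - 1*150 = 0 - 150 = -150)
u(g*(-18)) + E(-451) = (-9/2*(-18))² - 150 = 81² - 150 = 6561 - 150 = 6411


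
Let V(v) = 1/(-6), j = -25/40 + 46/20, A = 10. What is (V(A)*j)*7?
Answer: -469/240 ≈ -1.9542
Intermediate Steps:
j = 67/40 (j = -25*1/40 + 46*(1/20) = -5/8 + 23/10 = 67/40 ≈ 1.6750)
V(v) = -⅙
(V(A)*j)*7 = -⅙*67/40*7 = -67/240*7 = -469/240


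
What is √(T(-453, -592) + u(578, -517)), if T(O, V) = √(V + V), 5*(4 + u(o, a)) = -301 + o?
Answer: √(1285 + 100*I*√74)/5 ≈ 7.5251 + 2.2863*I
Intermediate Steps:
u(o, a) = -321/5 + o/5 (u(o, a) = -4 + (-301 + o)/5 = -4 + (-301/5 + o/5) = -321/5 + o/5)
T(O, V) = √2*√V (T(O, V) = √(2*V) = √2*√V)
√(T(-453, -592) + u(578, -517)) = √(√2*√(-592) + (-321/5 + (⅕)*578)) = √(√2*(4*I*√37) + (-321/5 + 578/5)) = √(4*I*√74 + 257/5) = √(257/5 + 4*I*√74)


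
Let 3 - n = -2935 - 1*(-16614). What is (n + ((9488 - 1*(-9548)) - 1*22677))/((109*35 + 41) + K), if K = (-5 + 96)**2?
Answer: -17317/12137 ≈ -1.4268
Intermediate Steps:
n = -13676 (n = 3 - (-2935 - 1*(-16614)) = 3 - (-2935 + 16614) = 3 - 1*13679 = 3 - 13679 = -13676)
K = 8281 (K = 91**2 = 8281)
(n + ((9488 - 1*(-9548)) - 1*22677))/((109*35 + 41) + K) = (-13676 + ((9488 - 1*(-9548)) - 1*22677))/((109*35 + 41) + 8281) = (-13676 + ((9488 + 9548) - 22677))/((3815 + 41) + 8281) = (-13676 + (19036 - 22677))/(3856 + 8281) = (-13676 - 3641)/12137 = -17317*1/12137 = -17317/12137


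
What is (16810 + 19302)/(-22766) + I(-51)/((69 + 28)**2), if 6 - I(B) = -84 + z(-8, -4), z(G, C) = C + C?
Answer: -168773370/107102647 ≈ -1.5758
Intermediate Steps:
z(G, C) = 2*C
I(B) = 98 (I(B) = 6 - (-84 + 2*(-4)) = 6 - (-84 - 8) = 6 - 1*(-92) = 6 + 92 = 98)
(16810 + 19302)/(-22766) + I(-51)/((69 + 28)**2) = (16810 + 19302)/(-22766) + 98/((69 + 28)**2) = 36112*(-1/22766) + 98/(97**2) = -18056/11383 + 98/9409 = -168773370/107102647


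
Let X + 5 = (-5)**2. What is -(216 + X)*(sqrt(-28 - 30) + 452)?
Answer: -106672 - 236*I*sqrt(58) ≈ -1.0667e+5 - 1797.3*I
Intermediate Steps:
X = 20 (X = -5 + (-5)**2 = -5 + 25 = 20)
-(216 + X)*(sqrt(-28 - 30) + 452) = -(216 + 20)*(sqrt(-28 - 30) + 452) = -236*(sqrt(-58) + 452) = -236*(I*sqrt(58) + 452) = -236*(452 + I*sqrt(58)) = -(106672 + 236*I*sqrt(58)) = -106672 - 236*I*sqrt(58)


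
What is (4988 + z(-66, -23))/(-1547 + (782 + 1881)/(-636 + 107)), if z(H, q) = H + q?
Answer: -2591571/821026 ≈ -3.1565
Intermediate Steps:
(4988 + z(-66, -23))/(-1547 + (782 + 1881)/(-636 + 107)) = (4988 + (-66 - 23))/(-1547 + (782 + 1881)/(-636 + 107)) = (4988 - 89)/(-1547 + 2663/(-529)) = 4899/(-1547 + 2663*(-1/529)) = 4899/(-1547 - 2663/529) = 4899/(-821026/529) = 4899*(-529/821026) = -2591571/821026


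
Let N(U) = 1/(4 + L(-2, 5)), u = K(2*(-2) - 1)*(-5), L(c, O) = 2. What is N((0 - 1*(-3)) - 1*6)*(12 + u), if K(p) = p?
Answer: 37/6 ≈ 6.1667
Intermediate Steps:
u = 25 (u = (2*(-2) - 1)*(-5) = (-4 - 1)*(-5) = -5*(-5) = 25)
N(U) = ⅙ (N(U) = 1/(4 + 2) = 1/6 = ⅙)
N((0 - 1*(-3)) - 1*6)*(12 + u) = (12 + 25)/6 = (⅙)*37 = 37/6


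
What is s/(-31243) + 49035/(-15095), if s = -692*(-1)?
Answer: -308489249/94322617 ≈ -3.2706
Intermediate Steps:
s = 692
s/(-31243) + 49035/(-15095) = 692/(-31243) + 49035/(-15095) = 692*(-1/31243) + 49035*(-1/15095) = -692/31243 - 9807/3019 = -308489249/94322617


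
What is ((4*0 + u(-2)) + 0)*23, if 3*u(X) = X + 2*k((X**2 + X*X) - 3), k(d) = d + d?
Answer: 138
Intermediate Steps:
k(d) = 2*d
u(X) = -4 + X/3 + 8*X**2/3 (u(X) = (X + 2*(2*((X**2 + X*X) - 3)))/3 = (X + 2*(2*((X**2 + X**2) - 3)))/3 = (X + 2*(2*(2*X**2 - 3)))/3 = (X + 2*(2*(-3 + 2*X**2)))/3 = (X + 2*(-6 + 4*X**2))/3 = (X + (-12 + 8*X**2))/3 = (-12 + X + 8*X**2)/3 = -4 + X/3 + 8*X**2/3)
((4*0 + u(-2)) + 0)*23 = ((4*0 + (-4 + (1/3)*(-2) + (8/3)*(-2)**2)) + 0)*23 = ((0 + (-4 - 2/3 + (8/3)*4)) + 0)*23 = ((0 + (-4 - 2/3 + 32/3)) + 0)*23 = ((0 + 6) + 0)*23 = (6 + 0)*23 = 6*23 = 138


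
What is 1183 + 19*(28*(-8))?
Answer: -3073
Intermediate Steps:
1183 + 19*(28*(-8)) = 1183 + 19*(-224) = 1183 - 4256 = -3073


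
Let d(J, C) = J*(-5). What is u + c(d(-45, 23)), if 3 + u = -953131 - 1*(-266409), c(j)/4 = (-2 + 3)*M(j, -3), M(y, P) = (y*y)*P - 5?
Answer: -1294245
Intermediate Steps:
M(y, P) = -5 + P*y**2 (M(y, P) = y**2*P - 5 = P*y**2 - 5 = -5 + P*y**2)
d(J, C) = -5*J
c(j) = -20 - 12*j**2 (c(j) = 4*((-2 + 3)*(-5 - 3*j**2)) = 4*(1*(-5 - 3*j**2)) = 4*(-5 - 3*j**2) = -20 - 12*j**2)
u = -686725 (u = -3 + (-953131 - 1*(-266409)) = -3 + (-953131 + 266409) = -3 - 686722 = -686725)
u + c(d(-45, 23)) = -686725 + (-20 - 12*(-5*(-45))**2) = -686725 + (-20 - 12*225**2) = -686725 + (-20 - 12*50625) = -686725 + (-20 - 607500) = -686725 - 607520 = -1294245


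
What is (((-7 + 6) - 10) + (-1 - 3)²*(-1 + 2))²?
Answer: 25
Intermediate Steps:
(((-7 + 6) - 10) + (-1 - 3)²*(-1 + 2))² = ((-1 - 10) + (-4)²*1)² = (-11 + 16*1)² = (-11 + 16)² = 5² = 25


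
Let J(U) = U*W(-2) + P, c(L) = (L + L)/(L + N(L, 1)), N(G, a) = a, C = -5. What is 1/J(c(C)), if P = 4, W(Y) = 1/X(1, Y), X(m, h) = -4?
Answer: 8/27 ≈ 0.29630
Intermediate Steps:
W(Y) = -1/4 (W(Y) = 1/(-4) = -1/4)
c(L) = 2*L/(1 + L) (c(L) = (L + L)/(L + 1) = (2*L)/(1 + L) = 2*L/(1 + L))
J(U) = 4 - U/4 (J(U) = U*(-1/4) + 4 = -U/4 + 4 = 4 - U/4)
1/J(c(C)) = 1/(4 - (-5)/(2*(1 - 5))) = 1/(4 - (-5)/(2*(-4))) = 1/(4 - (-5)*(-1)/(2*4)) = 1/(4 - 1/4*5/2) = 1/(4 - 5/8) = 1/(27/8) = 8/27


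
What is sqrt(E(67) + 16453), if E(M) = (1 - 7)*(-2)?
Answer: sqrt(16465) ≈ 128.32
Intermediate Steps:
E(M) = 12 (E(M) = -6*(-2) = 12)
sqrt(E(67) + 16453) = sqrt(12 + 16453) = sqrt(16465)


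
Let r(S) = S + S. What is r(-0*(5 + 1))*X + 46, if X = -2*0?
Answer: 46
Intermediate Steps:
X = 0
r(S) = 2*S
r(-0*(5 + 1))*X + 46 = (2*(-0*(5 + 1)))*0 + 46 = (2*(-0*6))*0 + 46 = (2*(-3*0))*0 + 46 = (2*0)*0 + 46 = 0*0 + 46 = 0 + 46 = 46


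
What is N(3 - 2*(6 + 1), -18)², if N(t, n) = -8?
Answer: 64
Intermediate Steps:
N(3 - 2*(6 + 1), -18)² = (-8)² = 64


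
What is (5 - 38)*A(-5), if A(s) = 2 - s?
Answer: -231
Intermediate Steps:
(5 - 38)*A(-5) = (5 - 38)*(2 - 1*(-5)) = -33*(2 + 5) = -33*7 = -231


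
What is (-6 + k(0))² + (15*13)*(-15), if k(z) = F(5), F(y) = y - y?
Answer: -2889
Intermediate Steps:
F(y) = 0
k(z) = 0
(-6 + k(0))² + (15*13)*(-15) = (-6 + 0)² + (15*13)*(-15) = (-6)² + 195*(-15) = 36 - 2925 = -2889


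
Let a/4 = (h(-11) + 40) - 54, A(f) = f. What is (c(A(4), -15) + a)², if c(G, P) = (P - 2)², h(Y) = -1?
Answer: 52441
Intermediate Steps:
c(G, P) = (-2 + P)²
a = -60 (a = 4*((-1 + 40) - 54) = 4*(39 - 54) = 4*(-15) = -60)
(c(A(4), -15) + a)² = ((-2 - 15)² - 60)² = ((-17)² - 60)² = (289 - 60)² = 229² = 52441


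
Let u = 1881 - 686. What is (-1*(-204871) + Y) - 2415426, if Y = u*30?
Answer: -2174705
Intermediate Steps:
u = 1195
Y = 35850 (Y = 1195*30 = 35850)
(-1*(-204871) + Y) - 2415426 = (-1*(-204871) + 35850) - 2415426 = (204871 + 35850) - 2415426 = 240721 - 2415426 = -2174705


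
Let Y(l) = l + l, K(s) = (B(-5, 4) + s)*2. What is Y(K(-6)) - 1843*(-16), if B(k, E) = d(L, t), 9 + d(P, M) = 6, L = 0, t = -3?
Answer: 29452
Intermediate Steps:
d(P, M) = -3 (d(P, M) = -9 + 6 = -3)
B(k, E) = -3
K(s) = -6 + 2*s (K(s) = (-3 + s)*2 = -6 + 2*s)
Y(l) = 2*l
Y(K(-6)) - 1843*(-16) = 2*(-6 + 2*(-6)) - 1843*(-16) = 2*(-6 - 12) + 29488 = 2*(-18) + 29488 = -36 + 29488 = 29452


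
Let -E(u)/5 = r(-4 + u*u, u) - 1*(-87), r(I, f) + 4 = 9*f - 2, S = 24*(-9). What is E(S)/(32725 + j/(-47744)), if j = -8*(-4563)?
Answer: 55591920/195298237 ≈ 0.28465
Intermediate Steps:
S = -216
j = 36504
r(I, f) = -6 + 9*f (r(I, f) = -4 + (9*f - 2) = -4 + (-2 + 9*f) = -6 + 9*f)
E(u) = -405 - 45*u (E(u) = -5*((-6 + 9*u) - 1*(-87)) = -5*((-6 + 9*u) + 87) = -5*(81 + 9*u) = -405 - 45*u)
E(S)/(32725 + j/(-47744)) = (-405 - 45*(-216))/(32725 + 36504/(-47744)) = (-405 + 9720)/(32725 + 36504*(-1/47744)) = 9315/(32725 - 4563/5968) = 9315/(195298237/5968) = 9315*(5968/195298237) = 55591920/195298237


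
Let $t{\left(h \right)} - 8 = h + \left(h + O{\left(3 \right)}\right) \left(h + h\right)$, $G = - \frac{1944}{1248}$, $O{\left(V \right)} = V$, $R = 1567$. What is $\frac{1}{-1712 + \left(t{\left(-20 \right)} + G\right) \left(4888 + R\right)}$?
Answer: $\frac{52}{223609001} \approx 2.3255 \cdot 10^{-7}$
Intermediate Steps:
$G = - \frac{81}{52}$ ($G = \left(-1944\right) \frac{1}{1248} = - \frac{81}{52} \approx -1.5577$)
$t{\left(h \right)} = 8 + h + 2 h \left(3 + h\right)$ ($t{\left(h \right)} = 8 + \left(h + \left(h + 3\right) \left(h + h\right)\right) = 8 + \left(h + \left(3 + h\right) 2 h\right) = 8 + \left(h + 2 h \left(3 + h\right)\right) = 8 + h + 2 h \left(3 + h\right)$)
$\frac{1}{-1712 + \left(t{\left(-20 \right)} + G\right) \left(4888 + R\right)} = \frac{1}{-1712 + \left(\left(8 + 2 \left(-20\right)^{2} + 7 \left(-20\right)\right) - \frac{81}{52}\right) \left(4888 + 1567\right)} = \frac{1}{-1712 + \left(\left(8 + 2 \cdot 400 - 140\right) - \frac{81}{52}\right) 6455} = \frac{1}{-1712 + \left(\left(8 + 800 - 140\right) - \frac{81}{52}\right) 6455} = \frac{1}{-1712 + \left(668 - \frac{81}{52}\right) 6455} = \frac{1}{-1712 + \frac{34655}{52} \cdot 6455} = \frac{1}{-1712 + \frac{223698025}{52}} = \frac{1}{\frac{223609001}{52}} = \frac{52}{223609001}$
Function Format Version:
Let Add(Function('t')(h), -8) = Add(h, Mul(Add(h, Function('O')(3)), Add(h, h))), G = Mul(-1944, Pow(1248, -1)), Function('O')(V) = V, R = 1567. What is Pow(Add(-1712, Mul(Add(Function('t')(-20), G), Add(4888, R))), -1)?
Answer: Rational(52, 223609001) ≈ 2.3255e-7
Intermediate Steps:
G = Rational(-81, 52) (G = Mul(-1944, Rational(1, 1248)) = Rational(-81, 52) ≈ -1.5577)
Function('t')(h) = Add(8, h, Mul(2, h, Add(3, h))) (Function('t')(h) = Add(8, Add(h, Mul(Add(h, 3), Add(h, h)))) = Add(8, Add(h, Mul(Add(3, h), Mul(2, h)))) = Add(8, Add(h, Mul(2, h, Add(3, h)))) = Add(8, h, Mul(2, h, Add(3, h))))
Pow(Add(-1712, Mul(Add(Function('t')(-20), G), Add(4888, R))), -1) = Pow(Add(-1712, Mul(Add(Add(8, Mul(2, Pow(-20, 2)), Mul(7, -20)), Rational(-81, 52)), Add(4888, 1567))), -1) = Pow(Add(-1712, Mul(Add(Add(8, Mul(2, 400), -140), Rational(-81, 52)), 6455)), -1) = Pow(Add(-1712, Mul(Add(Add(8, 800, -140), Rational(-81, 52)), 6455)), -1) = Pow(Add(-1712, Mul(Add(668, Rational(-81, 52)), 6455)), -1) = Pow(Add(-1712, Mul(Rational(34655, 52), 6455)), -1) = Pow(Add(-1712, Rational(223698025, 52)), -1) = Pow(Rational(223609001, 52), -1) = Rational(52, 223609001)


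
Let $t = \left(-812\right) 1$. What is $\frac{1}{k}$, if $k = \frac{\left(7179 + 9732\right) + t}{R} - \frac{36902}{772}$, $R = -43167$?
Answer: $- \frac{16662462}{802688531} \approx -0.020758$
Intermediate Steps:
$t = -812$
$k = - \frac{802688531}{16662462}$ ($k = \frac{\left(7179 + 9732\right) - 812}{-43167} - \frac{36902}{772} = \left(16911 - 812\right) \left(- \frac{1}{43167}\right) - \frac{18451}{386} = 16099 \left(- \frac{1}{43167}\right) - \frac{18451}{386} = - \frac{16099}{43167} - \frac{18451}{386} = - \frac{802688531}{16662462} \approx -48.173$)
$\frac{1}{k} = \frac{1}{- \frac{802688531}{16662462}} = - \frac{16662462}{802688531}$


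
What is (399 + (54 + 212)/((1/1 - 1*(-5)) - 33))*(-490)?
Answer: -5148430/27 ≈ -1.9068e+5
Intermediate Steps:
(399 + (54 + 212)/((1/1 - 1*(-5)) - 33))*(-490) = (399 + 266/((1*1 + 5) - 33))*(-490) = (399 + 266/((1 + 5) - 33))*(-490) = (399 + 266/(6 - 33))*(-490) = (399 + 266/(-27))*(-490) = (399 + 266*(-1/27))*(-490) = (399 - 266/27)*(-490) = (10507/27)*(-490) = -5148430/27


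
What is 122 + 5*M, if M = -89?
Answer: -323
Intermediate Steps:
122 + 5*M = 122 + 5*(-89) = 122 - 445 = -323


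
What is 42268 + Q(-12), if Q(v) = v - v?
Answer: 42268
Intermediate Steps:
Q(v) = 0
42268 + Q(-12) = 42268 + 0 = 42268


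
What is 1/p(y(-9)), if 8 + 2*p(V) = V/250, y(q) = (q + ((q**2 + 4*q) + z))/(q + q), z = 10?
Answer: -4500/18023 ≈ -0.24968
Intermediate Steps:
y(q) = (10 + q**2 + 5*q)/(2*q) (y(q) = (q + ((q**2 + 4*q) + 10))/(q + q) = (q + (10 + q**2 + 4*q))/((2*q)) = (10 + q**2 + 5*q)*(1/(2*q)) = (10 + q**2 + 5*q)/(2*q))
p(V) = -4 + V/500 (p(V) = -4 + (V/250)/2 = -4 + V/500)
1/p(y(-9)) = 1/(-4 + ((1/2)*(10 - 9*(5 - 9))/(-9))/500) = 1/(-4 + ((1/2)*(-1/9)*(10 - 9*(-4)))/500) = 1/(-4 + ((1/2)*(-1/9)*(10 + 36))/500) = 1/(-4 + ((1/2)*(-1/9)*46)/500) = 1/(-4 + (1/500)*(-23/9)) = 1/(-4 - 23/4500) = 1/(-18023/4500) = -4500/18023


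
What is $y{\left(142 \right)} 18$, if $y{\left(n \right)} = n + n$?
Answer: $5112$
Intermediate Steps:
$y{\left(n \right)} = 2 n$
$y{\left(142 \right)} 18 = 2 \cdot 142 \cdot 18 = 284 \cdot 18 = 5112$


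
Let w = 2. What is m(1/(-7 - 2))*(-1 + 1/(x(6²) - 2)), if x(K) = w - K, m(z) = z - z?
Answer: 0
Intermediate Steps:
m(z) = 0
x(K) = 2 - K
m(1/(-7 - 2))*(-1 + 1/(x(6²) - 2)) = 0*(-1 + 1/((2 - 1*6²) - 2)) = 0*(-1 + 1/((2 - 1*36) - 2)) = 0*(-1 + 1/((2 - 36) - 2)) = 0*(-1 + 1/(-34 - 2)) = 0*(-1 + 1/(-36)) = 0*(-1 - 1/36) = 0*(-37/36) = 0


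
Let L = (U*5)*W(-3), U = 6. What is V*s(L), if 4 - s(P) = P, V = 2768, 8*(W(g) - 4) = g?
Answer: -289948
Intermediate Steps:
W(g) = 4 + g/8
L = 435/4 (L = (6*5)*(4 + (1/8)*(-3)) = 30*(4 - 3/8) = 30*(29/8) = 435/4 ≈ 108.75)
s(P) = 4 - P
V*s(L) = 2768*(4 - 1*435/4) = 2768*(4 - 435/4) = 2768*(-419/4) = -289948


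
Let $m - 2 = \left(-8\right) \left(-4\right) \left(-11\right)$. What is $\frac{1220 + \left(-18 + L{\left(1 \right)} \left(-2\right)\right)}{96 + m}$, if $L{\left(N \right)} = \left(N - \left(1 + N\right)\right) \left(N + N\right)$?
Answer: $- \frac{603}{127} \approx -4.748$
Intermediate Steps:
$L{\left(N \right)} = - 2 N$
$m = -350$ ($m = 2 + \left(-8\right) \left(-4\right) \left(-11\right) = 2 + 32 \left(-11\right) = 2 - 352 = -350$)
$\frac{1220 + \left(-18 + L{\left(1 \right)} \left(-2\right)\right)}{96 + m} = \frac{1220 - \left(18 - \left(-2\right) 1 \left(-2\right)\right)}{96 - 350} = \frac{1220 - 14}{-254} = - \frac{1220 + \left(-18 + 4\right)}{254} = - \frac{1220 - 14}{254} = \left(- \frac{1}{254}\right) 1206 = - \frac{603}{127}$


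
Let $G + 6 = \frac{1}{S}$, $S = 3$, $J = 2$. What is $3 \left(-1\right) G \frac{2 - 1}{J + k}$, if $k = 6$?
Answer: $\frac{17}{8} \approx 2.125$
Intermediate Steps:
$G = - \frac{17}{3}$ ($G = -6 + \frac{1}{3} = - \frac{17}{3} \approx -5.6667$)
$3 \left(-1\right) G \frac{2 - 1}{J + k} = 3 \left(-1\right) \left(- \frac{17}{3}\right) \frac{2 - 1}{2 + 6} = \left(-3\right) \left(- \frac{17}{3}\right) 1 \cdot \frac{1}{8} = 17 \cdot 1 \cdot \frac{1}{8} = 17 \cdot \frac{1}{8} = \frac{17}{8}$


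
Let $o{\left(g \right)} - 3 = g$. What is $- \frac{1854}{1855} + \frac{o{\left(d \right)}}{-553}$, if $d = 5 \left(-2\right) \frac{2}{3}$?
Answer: $- \frac{436483}{439635} \approx -0.99283$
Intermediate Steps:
$d = - \frac{20}{3}$ ($d = - 10 \cdot 2 \cdot \frac{1}{3} = \left(-10\right) \frac{2}{3} = - \frac{20}{3} \approx -6.6667$)
$o{\left(g \right)} = 3 + g$
$- \frac{1854}{1855} + \frac{o{\left(d \right)}}{-553} = - \frac{1854}{1855} + \frac{3 - \frac{20}{3}}{-553} = \left(-1854\right) \frac{1}{1855} - - \frac{11}{1659} = - \frac{1854}{1855} + \frac{11}{1659} = - \frac{436483}{439635}$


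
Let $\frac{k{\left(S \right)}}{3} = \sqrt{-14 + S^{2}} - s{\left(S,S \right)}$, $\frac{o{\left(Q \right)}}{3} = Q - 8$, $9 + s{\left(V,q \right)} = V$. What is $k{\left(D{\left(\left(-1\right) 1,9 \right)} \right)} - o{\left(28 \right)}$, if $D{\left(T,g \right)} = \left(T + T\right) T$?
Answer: $-39 + 3 i \sqrt{10} \approx -39.0 + 9.4868 i$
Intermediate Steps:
$s{\left(V,q \right)} = -9 + V$
$D{\left(T,g \right)} = 2 T^{2}$ ($D{\left(T,g \right)} = 2 T T = 2 T^{2}$)
$o{\left(Q \right)} = -24 + 3 Q$ ($o{\left(Q \right)} = 3 \left(Q - 8\right) = 3 \left(-8 + Q\right) = -24 + 3 Q$)
$k{\left(S \right)} = 27 - 3 S + 3 \sqrt{-14 + S^{2}}$ ($k{\left(S \right)} = 3 \left(\sqrt{-14 + S^{2}} - \left(-9 + S\right)\right) = 3 \left(9 + \sqrt{-14 + S^{2}} - S\right) = 27 - 3 S + 3 \sqrt{-14 + S^{2}}$)
$k{\left(D{\left(\left(-1\right) 1,9 \right)} \right)} - o{\left(28 \right)} = \left(27 - 3 \cdot 2 \left(\left(-1\right) 1\right)^{2} + 3 \sqrt{-14 + \left(2 \left(\left(-1\right) 1\right)^{2}\right)^{2}}\right) - \left(-24 + 3 \cdot 28\right) = \left(27 - 3 \cdot 2 \left(-1\right)^{2} + 3 \sqrt{-14 + \left(2 \left(-1\right)^{2}\right)^{2}}\right) - \left(-24 + 84\right) = \left(27 - 3 \cdot 2 \cdot 1 + 3 \sqrt{-14 + \left(2 \cdot 1\right)^{2}}\right) - 60 = \left(27 - 6 + 3 \sqrt{-14 + 2^{2}}\right) - 60 = \left(27 - 6 + 3 \sqrt{-14 + 4}\right) - 60 = \left(27 - 6 + 3 \sqrt{-10}\right) - 60 = \left(27 - 6 + 3 i \sqrt{10}\right) - 60 = \left(21 + 3 i \sqrt{10}\right) - 60 = -39 + 3 i \sqrt{10}$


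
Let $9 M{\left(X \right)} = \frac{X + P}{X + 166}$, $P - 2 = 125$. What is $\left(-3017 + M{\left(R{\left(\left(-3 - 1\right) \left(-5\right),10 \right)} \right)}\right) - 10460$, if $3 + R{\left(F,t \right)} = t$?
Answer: $- \frac{20983555}{1557} \approx -13477.0$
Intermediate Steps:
$P = 127$ ($P = 2 + 125 = 127$)
$R{\left(F,t \right)} = -3 + t$
$M{\left(X \right)} = \frac{127 + X}{9 \left(166 + X\right)}$ ($M{\left(X \right)} = \frac{\left(X + 127\right) \frac{1}{X + 166}}{9} = \frac{\left(127 + X\right) \frac{1}{166 + X}}{9} = \frac{\frac{1}{166 + X} \left(127 + X\right)}{9} = \frac{127 + X}{9 \left(166 + X\right)}$)
$\left(-3017 + M{\left(R{\left(\left(-3 - 1\right) \left(-5\right),10 \right)} \right)}\right) - 10460 = \left(-3017 + \frac{127 + \left(-3 + 10\right)}{9 \left(166 + \left(-3 + 10\right)\right)}\right) - 10460 = \left(-3017 + \frac{127 + 7}{9 \left(166 + 7\right)}\right) - 10460 = \left(-3017 + \frac{1}{9} \cdot \frac{1}{173} \cdot 134\right) - 10460 = \left(-3017 + \frac{134}{1557}\right) - 10460 = - \frac{4697335}{1557} - 10460 = - \frac{20983555}{1557}$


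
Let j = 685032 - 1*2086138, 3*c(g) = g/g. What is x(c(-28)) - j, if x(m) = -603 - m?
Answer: 4201508/3 ≈ 1.4005e+6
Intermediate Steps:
c(g) = ⅓ (c(g) = (g/g)/3 = (⅓)*1 = ⅓)
j = -1401106 (j = 685032 - 2086138 = -1401106)
x(c(-28)) - j = (-603 - 1*⅓) - 1*(-1401106) = (-603 - ⅓) + 1401106 = -1810/3 + 1401106 = 4201508/3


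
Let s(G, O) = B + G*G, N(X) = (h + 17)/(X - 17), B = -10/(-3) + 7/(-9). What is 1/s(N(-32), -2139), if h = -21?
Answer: 21609/55367 ≈ 0.39029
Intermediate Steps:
B = 23/9 (B = -10*(-⅓) + 7*(-⅑) = 10/3 - 7/9 = 23/9 ≈ 2.5556)
N(X) = -4/(-17 + X) (N(X) = (-21 + 17)/(X - 17) = -4/(-17 + X))
s(G, O) = 23/9 + G² (s(G, O) = 23/9 + G*G = 23/9 + G²)
1/s(N(-32), -2139) = 1/(23/9 + (-4/(-17 - 32))²) = 1/(23/9 + (-4/(-49))²) = 1/(23/9 + (-4*(-1/49))²) = 1/(23/9 + (4/49)²) = 1/(23/9 + 16/2401) = 1/(55367/21609) = 21609/55367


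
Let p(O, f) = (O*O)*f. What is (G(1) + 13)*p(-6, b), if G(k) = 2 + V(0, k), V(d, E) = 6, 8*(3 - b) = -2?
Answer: 2457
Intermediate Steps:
b = 13/4 (b = 3 - ⅛*(-2) = 3 + ¼ = 13/4 ≈ 3.2500)
G(k) = 8 (G(k) = 2 + 6 = 8)
p(O, f) = f*O² (p(O, f) = O²*f = f*O²)
(G(1) + 13)*p(-6, b) = (8 + 13)*((13/4)*(-6)²) = 21*((13/4)*36) = 21*117 = 2457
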